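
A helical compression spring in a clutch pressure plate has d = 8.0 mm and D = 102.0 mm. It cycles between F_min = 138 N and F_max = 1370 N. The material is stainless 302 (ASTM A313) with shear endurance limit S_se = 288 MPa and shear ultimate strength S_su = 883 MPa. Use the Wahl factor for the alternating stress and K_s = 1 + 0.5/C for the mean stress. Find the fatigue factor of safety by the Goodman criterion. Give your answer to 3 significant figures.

C = D/d = 102.0/8.0 = 12.7500; K_W = (4C−1)/(4C−4)+0.615/C = 1.1121; K_s = 1+0.5/C = 1.0392
F_a = (F_max−F_min)/2 = 616 N; F_m = (F_max+F_min)/2 = 754 N
τ_a = K_W·8F_aD/(πd³) = 1.1121 × 312.5 = 347.52 MPa
τ_m = K_s·8F_mD/(πd³) = 1.0392 × 382.51 = 397.51 MPa
Goodman: 1/n_f = τ_a/S_se + τ_m/S_su = 347.52/288 + 397.51/883 = 1.20667 + 0.45018 = 1.6569
n_f = 1/1.6569 = 0.6036

0.604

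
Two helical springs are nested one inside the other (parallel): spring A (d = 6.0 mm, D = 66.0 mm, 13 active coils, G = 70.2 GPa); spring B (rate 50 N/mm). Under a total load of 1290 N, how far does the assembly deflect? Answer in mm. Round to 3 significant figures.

k_A = Gd⁴/(8D³N_a) = (70.2×10³)(6.0⁴)/(8·66.0³·13) = 3.0428 N/mm
Parallel: k_eq = 3.0428 + 50 = 53.043 N/mm
δ = F/k_eq = 1290/53.043 = 24.32 mm

24.3 mm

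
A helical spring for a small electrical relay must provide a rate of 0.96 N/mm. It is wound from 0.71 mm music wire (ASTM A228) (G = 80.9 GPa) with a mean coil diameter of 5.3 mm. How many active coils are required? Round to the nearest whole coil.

18

N_a = Gd⁴/(8D³k) = (80.9×10³ × 0.71⁴)/(8 × 5.3³ × 0.96)
    = 20558 / 1143.38 = 17.98 → 18 coils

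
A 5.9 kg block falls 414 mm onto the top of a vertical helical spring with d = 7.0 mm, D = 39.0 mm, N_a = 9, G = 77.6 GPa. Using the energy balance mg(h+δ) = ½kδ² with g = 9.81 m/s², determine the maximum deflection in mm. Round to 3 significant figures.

k = Gd⁴/(8D³N_a) = (77.6×10³)(7.0⁴)/(8·39.0³·9) = 43.624 N/mm
W = mg = 5.9 × 9.81 = 57.879 N
½kδ² − Wδ − Wh = 0 → δ = (W + √(W² + 2kWh))/k
δ = (57.879 + √(3350 + 2.09064e+06))/43.624 = (57.879 + 1447.1)/43.624 = 34.498 mm

34.5 mm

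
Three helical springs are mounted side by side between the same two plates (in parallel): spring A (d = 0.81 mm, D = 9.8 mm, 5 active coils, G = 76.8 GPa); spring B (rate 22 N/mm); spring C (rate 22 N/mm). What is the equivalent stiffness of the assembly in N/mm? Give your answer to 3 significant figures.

44.9 N/mm

k_A = Gd⁴/(8D³N_a) = (76.8×10³)(0.81⁴)/(8·9.8³·5) = 0.87814 N/mm
Parallel: k_eq = 0.87814 + 22 + 22 = 44.878 N/mm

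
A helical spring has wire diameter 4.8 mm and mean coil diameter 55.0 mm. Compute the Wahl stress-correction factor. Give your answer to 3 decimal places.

1.125

C = D/d = 55.0/4.8 = 11.4583
K_W = (4C−1)/(4C−4) + 0.615/C = 44.833/41.833 + 0.0537 = 1.1254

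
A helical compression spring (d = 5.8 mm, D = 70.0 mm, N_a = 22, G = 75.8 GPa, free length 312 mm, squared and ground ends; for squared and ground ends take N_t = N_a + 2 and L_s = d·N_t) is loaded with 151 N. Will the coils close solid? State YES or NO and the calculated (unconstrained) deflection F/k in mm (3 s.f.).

k = Gd⁴/(8D³N_a) = (75.8×10³)(5.8⁴)/(8·70.0³·22) = 1.4209 N/mm
N_t = 24; L_s = 5.8·24 = 139.2 mm; δ_solid = L₀ − L_s = 312 − 139.2 = 172.8 mm
δ = F/k = 151/1.4209 = 106.27 mm
δ < δ_solid → spring does not go solid

NO, δ = 106 mm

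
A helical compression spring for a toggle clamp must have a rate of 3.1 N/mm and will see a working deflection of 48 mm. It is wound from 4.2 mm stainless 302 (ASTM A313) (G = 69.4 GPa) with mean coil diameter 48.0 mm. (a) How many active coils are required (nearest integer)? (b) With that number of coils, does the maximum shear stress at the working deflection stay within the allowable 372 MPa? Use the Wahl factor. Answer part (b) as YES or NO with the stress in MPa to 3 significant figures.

(a) 8 coils; (b) YES, τ_max = 272 MPa

N_a = Gd⁴/(8D³k) = (69.4×10³)(4.2⁴)/(8·48.0³·3.1) = 7.874 → N_a = 8
Actual rate k = Gd⁴/(8D³·8) = 3.0511 N/mm
Working load F = kδ = 3.0511·48 = 146.45 N
C = 48.0/4.2 = 11.4286; K_W = (4C−1)/(4C−4)+0.615/C = 1.1257
τ_max = K_W·8FD/(πd³) = 1.1257·241.62 = 272 MPa
τ_max ≤ 372 MPa → acceptable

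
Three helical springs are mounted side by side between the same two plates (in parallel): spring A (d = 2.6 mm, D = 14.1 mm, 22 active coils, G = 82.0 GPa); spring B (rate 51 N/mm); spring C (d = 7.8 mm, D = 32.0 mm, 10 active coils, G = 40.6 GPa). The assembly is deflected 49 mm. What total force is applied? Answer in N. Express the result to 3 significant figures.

5680 N

k_A = Gd⁴/(8D³N_a) = (82.0×10³)(2.6⁴)/(8·14.1³·22) = 7.5952 N/mm
k_C = Gd⁴/(8D³N_a) = (40.6×10³)(7.8⁴)/(8·32.0³·10) = 57.328 N/mm
Parallel: k_eq = 7.5952 + 51 + 57.328 = 115.92 N/mm
F = k_eq·δ = 115.92·49 = 5680.2 N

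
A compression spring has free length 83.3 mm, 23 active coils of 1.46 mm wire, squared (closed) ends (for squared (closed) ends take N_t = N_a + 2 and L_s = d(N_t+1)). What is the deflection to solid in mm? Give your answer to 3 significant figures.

N_t = 25; L_s = 1.46·26 = 37.96 mm
δ_solid = L₀ − L_s = 83.3 − 37.96 = 45.34 mm

45.3 mm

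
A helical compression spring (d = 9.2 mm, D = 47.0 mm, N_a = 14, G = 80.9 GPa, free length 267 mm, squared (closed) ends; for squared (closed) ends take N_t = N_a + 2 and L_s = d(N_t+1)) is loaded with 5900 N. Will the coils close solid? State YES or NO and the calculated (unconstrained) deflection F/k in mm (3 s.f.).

YES, δ = 118 mm

k = Gd⁴/(8D³N_a) = (80.9×10³)(9.2⁴)/(8·47.0³·14) = 49.841 N/mm
N_t = 16; L_s = 9.2·17 = 156.4 mm; δ_solid = L₀ − L_s = 267 − 156.4 = 110.6 mm
δ = F/k = 5900/49.841 = 118.38 mm
δ ≥ δ_solid → spring goes solid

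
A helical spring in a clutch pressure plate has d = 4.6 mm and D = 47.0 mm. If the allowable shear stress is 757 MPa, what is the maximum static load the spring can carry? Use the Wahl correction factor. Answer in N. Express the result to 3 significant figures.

C = D/d = 47.0/4.6 = 10.2174
K_W = (4C−1)/(4C−4) + 0.615/C = 39.870/36.870 + 0.0602 = 1.1416
τ_max = K·8FD/(πd³) → F_max = τ_allow·πd³/(8DK)
F_max = 757·π·4.6³/(8·47.0·1.1416) = 2.3148e+05/429.23 = 539.3 N

539 N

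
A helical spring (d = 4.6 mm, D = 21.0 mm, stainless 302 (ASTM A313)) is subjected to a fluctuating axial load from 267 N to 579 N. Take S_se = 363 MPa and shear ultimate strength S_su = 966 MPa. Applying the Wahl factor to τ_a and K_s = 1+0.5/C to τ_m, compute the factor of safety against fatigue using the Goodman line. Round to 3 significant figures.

C = D/d = 21.0/4.6 = 4.5652; K_W = (4C−1)/(4C−4)+0.615/C = 1.3451; K_s = 1+0.5/C = 1.1095
F_a = (F_max−F_min)/2 = 156 N; F_m = (F_max+F_min)/2 = 423 N
τ_a = K_W·8F_aD/(πd³) = 1.3451 × 85.706 = 115.28 MPa
τ_m = K_s·8F_mD/(πd³) = 1.1095 × 232.39 = 257.85 MPa
Goodman: 1/n_f = τ_a/S_se + τ_m/S_su = 115.28/363 + 257.85/966 = 0.31758 + 0.26692 = 0.5845
n_f = 1/0.5845 = 1.711

1.71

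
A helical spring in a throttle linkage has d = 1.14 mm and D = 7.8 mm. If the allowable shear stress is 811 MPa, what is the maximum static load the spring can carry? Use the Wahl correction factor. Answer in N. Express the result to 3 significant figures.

C = D/d = 7.8/1.14 = 6.8421
K_W = (4C−1)/(4C−4) + 0.615/C = 26.368/23.368 + 0.0899 = 1.2183
τ_max = K·8FD/(πd³) → F_max = τ_allow·πd³/(8DK)
F_max = 811·π·1.14³/(8·7.8·1.2183) = 3774.7/76.02 = 49.655 N

49.7 N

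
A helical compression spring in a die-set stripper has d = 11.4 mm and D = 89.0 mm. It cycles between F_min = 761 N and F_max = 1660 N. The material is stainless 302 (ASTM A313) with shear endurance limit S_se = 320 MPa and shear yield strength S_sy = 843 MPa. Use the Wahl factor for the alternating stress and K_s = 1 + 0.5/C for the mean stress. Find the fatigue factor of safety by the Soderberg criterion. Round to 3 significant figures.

2.04

C = D/d = 89.0/11.4 = 7.8070; K_W = (4C−1)/(4C−4)+0.615/C = 1.1890; K_s = 1+0.5/C = 1.0640
F_a = (F_max−F_min)/2 = 449.5 N; F_m = (F_max+F_min)/2 = 1210.5 N
τ_a = K_W·8F_aD/(πd³) = 1.1890 × 68.761 = 81.754 MPa
τ_m = K_s·8F_mD/(πd³) = 1.0640 × 185.17 = 197.03 MPa
Soderberg: 1/n_f = τ_a/S_se + τ_m/S_sy = 81.754/320 + 197.03/843 = 0.25548 + 0.23373 = 0.48921
n_f = 1/0.48921 = 2.044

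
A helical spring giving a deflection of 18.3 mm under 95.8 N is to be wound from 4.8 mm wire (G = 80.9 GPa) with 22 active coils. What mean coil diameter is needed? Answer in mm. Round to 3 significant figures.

36.0 mm

Required rate k = F/δ = 95.8/18.3 = 5.235 N/mm
D = (Gd⁴/(8N_a·k))^(1/3) = (80.9×10³·4.8⁴/(8·22·5.235))^(1/3)
  = (46610.8)^(1/3) = 35.9884 mm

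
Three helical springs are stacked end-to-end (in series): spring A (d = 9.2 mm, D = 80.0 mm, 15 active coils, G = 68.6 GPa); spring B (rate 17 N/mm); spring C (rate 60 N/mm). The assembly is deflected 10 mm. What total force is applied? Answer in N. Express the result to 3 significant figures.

49.9 N

k_A = Gd⁴/(8D³N_a) = (68.6×10³)(9.2⁴)/(8·80.0³·15) = 7.9988 N/mm
Series: 1/k_eq = 1/7.9988 + 1/17 + 1/60 = 0.20051; k_eq = 4.9873 N/mm
F = k_eq·δ = 4.9873·10 = 49.873 N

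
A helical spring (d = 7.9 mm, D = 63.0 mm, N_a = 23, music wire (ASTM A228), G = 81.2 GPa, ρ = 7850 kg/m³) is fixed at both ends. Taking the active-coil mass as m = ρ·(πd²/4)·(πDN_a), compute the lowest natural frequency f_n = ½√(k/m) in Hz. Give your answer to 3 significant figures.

k = Gd⁴/(8D³N_a) = (81.2×10³)(7.9⁴)/(8·63.0³·23) = 6.8742 N/mm = 6874.2 N/m
Wire length L = πDN_a = π·63.0·23 = 4552.2 mm
m = ρ·(πd²/4)·L = 7850 × 49.017×10⁻⁶ m² × 4.5522 m = 1.7516 kg
f_n = ½√(k/m) = 0.5·√(6874.2/1.7516) = 0.5·√(3924.6) = 31.323 Hz

31.3 Hz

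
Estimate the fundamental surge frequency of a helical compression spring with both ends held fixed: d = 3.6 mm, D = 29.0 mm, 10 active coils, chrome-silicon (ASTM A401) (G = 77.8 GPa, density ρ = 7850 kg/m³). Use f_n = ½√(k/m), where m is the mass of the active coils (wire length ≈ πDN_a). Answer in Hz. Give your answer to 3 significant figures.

k = Gd⁴/(8D³N_a) = (77.8×10³)(3.6⁴)/(8·29.0³·10) = 6.6974 N/mm = 6697.4 N/m
Wire length L = πDN_a = π·29.0·10 = 911.06 mm
m = ρ·(πd²/4)·L = 7850 × 10.179×10⁻⁶ m² × 0.91106 m = 0.072797 kg
f_n = ½√(k/m) = 0.5·√(6697.4/0.072797) = 0.5·√(92001) = 151.66 Hz

152 Hz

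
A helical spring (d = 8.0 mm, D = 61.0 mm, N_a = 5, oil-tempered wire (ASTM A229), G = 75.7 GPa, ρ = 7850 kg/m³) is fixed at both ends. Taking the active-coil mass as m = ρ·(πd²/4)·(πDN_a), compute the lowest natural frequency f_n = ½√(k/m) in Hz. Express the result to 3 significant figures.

k = Gd⁴/(8D³N_a) = (75.7×10³)(8.0⁴)/(8·61.0³·5) = 34.151 N/mm = 34151 N/m
Wire length L = πDN_a = π·61.0·5 = 958.19 mm
m = ρ·(πd²/4)·L = 7850 × 50.265×10⁻⁶ m² × 0.95819 m = 0.37808 kg
f_n = ½√(k/m) = 0.5·√(34151/0.37808) = 0.5·√(90327) = 150.27 Hz

150 Hz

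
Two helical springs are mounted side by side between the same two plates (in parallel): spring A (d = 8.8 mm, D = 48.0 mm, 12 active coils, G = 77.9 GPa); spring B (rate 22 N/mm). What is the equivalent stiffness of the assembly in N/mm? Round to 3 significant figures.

66.0 N/mm

k_A = Gd⁴/(8D³N_a) = (77.9×10³)(8.8⁴)/(8·48.0³·12) = 44.002 N/mm
Parallel: k_eq = 44.002 + 22 = 66.002 N/mm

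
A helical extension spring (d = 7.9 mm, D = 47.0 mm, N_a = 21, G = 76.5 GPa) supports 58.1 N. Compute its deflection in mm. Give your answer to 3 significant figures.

k = Gd⁴/(8D³N_a) = (76.5×10³)(7.9⁴)/(8·47.0³·21) = 17.083 N/mm
δ = F/k = 58.1 / 17.083 = 3.401 mm

3.40 mm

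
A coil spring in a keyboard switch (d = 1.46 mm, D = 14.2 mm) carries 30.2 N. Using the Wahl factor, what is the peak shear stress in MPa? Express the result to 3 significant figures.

Spring index C = D/d = 14.2/1.46 = 9.7260
K_W = (4C−1)/(4C−4) + 0.615/C = 37.904/34.904 + 0.0632 = 1.1492
τ₀ = 8FD/(πd³) = 8·30.2·14.2/(π·1.46³) = 3430.72/9.7771 = 350.89 MPa
τ_max = K·τ₀ = 1.1492 × 350.89 = 403.24 MPa

403 MPa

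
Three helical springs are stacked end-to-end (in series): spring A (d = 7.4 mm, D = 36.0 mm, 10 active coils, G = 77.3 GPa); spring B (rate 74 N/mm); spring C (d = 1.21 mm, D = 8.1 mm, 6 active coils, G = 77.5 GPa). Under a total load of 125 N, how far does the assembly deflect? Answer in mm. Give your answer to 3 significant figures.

k_A = Gd⁴/(8D³N_a) = (77.3×10³)(7.4⁴)/(8·36.0³·10) = 62.102 N/mm
k_C = Gd⁴/(8D³N_a) = (77.5×10³)(1.21⁴)/(8·8.1³·6) = 6.5125 N/mm
Series: 1/k_eq = 1/62.102 + 1/74 + 1/6.5125 = 0.18317; k_eq = 5.4595 N/mm
δ = F/k_eq = 125/5.4595 = 22.896 mm

22.9 mm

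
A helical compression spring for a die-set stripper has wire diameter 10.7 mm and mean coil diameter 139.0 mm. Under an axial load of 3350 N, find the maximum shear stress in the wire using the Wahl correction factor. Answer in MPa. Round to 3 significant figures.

1070 MPa

Spring index C = D/d = 139.0/10.7 = 12.9907
K_W = (4C−1)/(4C−4) + 0.615/C = 50.963/47.963 + 0.0473 = 1.1099
τ₀ = 8FD/(πd³) = 8·3350·139.0/(π·10.7³) = 3.7252e+06/3848.6 = 967.94 MPa
τ_max = K·τ₀ = 1.1099 × 967.94 = 1074.3 MPa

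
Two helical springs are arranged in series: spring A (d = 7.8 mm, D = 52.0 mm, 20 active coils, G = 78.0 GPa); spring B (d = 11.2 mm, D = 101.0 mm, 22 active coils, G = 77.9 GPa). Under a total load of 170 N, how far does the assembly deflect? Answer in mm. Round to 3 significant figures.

k_A = Gd⁴/(8D³N_a) = (78.0×10³)(7.8⁴)/(8·52.0³·20) = 12.833 N/mm
k_B = Gd⁴/(8D³N_a) = (77.9×10³)(11.2⁴)/(8·101.0³·22) = 6.7598 N/mm
Series: 1/k_eq = 1/12.833 + 1/6.7598 = 0.22586; k_eq = 4.4276 N/mm
δ = F/k_eq = 170/4.4276 = 38.395 mm

38.4 mm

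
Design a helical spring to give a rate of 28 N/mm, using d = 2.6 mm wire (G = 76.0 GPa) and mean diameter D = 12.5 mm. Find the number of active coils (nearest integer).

8

N_a = Gd⁴/(8D³k) = (76.0×10³ × 2.6⁴)/(8 × 12.5³ × 28)
    = 3.47302e+06 / 437500 = 7.938 → 8 coils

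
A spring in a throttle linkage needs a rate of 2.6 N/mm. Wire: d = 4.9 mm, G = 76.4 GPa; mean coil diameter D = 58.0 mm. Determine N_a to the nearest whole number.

11

N_a = Gd⁴/(8D³k) = (76.4×10³ × 4.9⁴)/(8 × 58.0³ × 2.6)
    = 4.40431e+07 / 4.05833e+06 = 10.85 → 11 coils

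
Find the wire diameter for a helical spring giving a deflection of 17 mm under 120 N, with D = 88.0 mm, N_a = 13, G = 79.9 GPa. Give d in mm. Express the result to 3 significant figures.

Required rate k = F/δ = 120/17 = 7.0588 N/mm
d = (8D³N_a·k / G)^(1/4) = (8·88.0³·13·7.0588 / (79.9×10³))^0.25
  = (6261.3)^0.25 = 8.8954 mm

8.90 mm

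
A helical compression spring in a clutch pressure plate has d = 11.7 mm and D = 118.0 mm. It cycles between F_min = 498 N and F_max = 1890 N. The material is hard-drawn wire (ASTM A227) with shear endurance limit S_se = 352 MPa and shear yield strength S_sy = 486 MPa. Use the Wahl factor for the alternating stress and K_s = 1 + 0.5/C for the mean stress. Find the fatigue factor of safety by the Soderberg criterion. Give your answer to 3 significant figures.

C = D/d = 118.0/11.7 = 10.0855; K_W = (4C−1)/(4C−4)+0.615/C = 1.1435; K_s = 1+0.5/C = 1.0496
F_a = (F_max−F_min)/2 = 696 N; F_m = (F_max+F_min)/2 = 1194 N
τ_a = K_W·8F_aD/(πd³) = 1.1435 × 130.58 = 149.32 MPa
τ_m = K_s·8F_mD/(πd³) = 1.0496 × 224.01 = 235.12 MPa
Soderberg: 1/n_f = τ_a/S_se + τ_m/S_sy = 149.32/352 + 235.12/486 = 0.42421 + 0.48378 = 0.90799
n_f = 1/0.90799 = 1.101

1.10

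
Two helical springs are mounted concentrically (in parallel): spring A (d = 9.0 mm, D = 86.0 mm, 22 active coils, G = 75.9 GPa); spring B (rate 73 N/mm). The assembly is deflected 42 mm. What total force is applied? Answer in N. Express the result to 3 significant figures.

3250 N

k_A = Gd⁴/(8D³N_a) = (75.9×10³)(9.0⁴)/(8·86.0³·22) = 4.4484 N/mm
Parallel: k_eq = 4.4484 + 73 = 77.448 N/mm
F = k_eq·δ = 77.448·42 = 3252.8 N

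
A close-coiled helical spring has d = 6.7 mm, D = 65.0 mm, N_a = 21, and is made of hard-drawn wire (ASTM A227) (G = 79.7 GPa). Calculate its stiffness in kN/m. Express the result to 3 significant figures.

3.48 kN/m

k = Gd⁴/(8D³N_a) = (79.7×10³ × 6.7⁴) / (8 × 65.0³ × 21)
  = 1.60604e+08 / 4.6137e+07 = 3.481 N/mm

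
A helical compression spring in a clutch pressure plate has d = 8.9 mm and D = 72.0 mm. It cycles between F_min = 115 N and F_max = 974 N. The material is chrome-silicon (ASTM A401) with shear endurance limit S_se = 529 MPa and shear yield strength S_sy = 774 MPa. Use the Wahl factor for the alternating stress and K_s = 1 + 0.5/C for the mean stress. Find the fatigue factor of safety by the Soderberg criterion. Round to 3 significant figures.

2.25

C = D/d = 72.0/8.9 = 8.0899; K_W = (4C−1)/(4C−4)+0.615/C = 1.1818; K_s = 1+0.5/C = 1.0618
F_a = (F_max−F_min)/2 = 429.5 N; F_m = (F_max+F_min)/2 = 544.5 N
τ_a = K_W·8F_aD/(πd³) = 1.1818 × 111.7 = 132.01 MPa
τ_m = K_s·8F_mD/(πd³) = 1.0618 × 141.61 = 150.36 MPa
Soderberg: 1/n_f = τ_a/S_se + τ_m/S_sy = 132.01/529 + 150.36/774 = 0.24955 + 0.19427 = 0.44382
n_f = 1/0.44382 = 2.253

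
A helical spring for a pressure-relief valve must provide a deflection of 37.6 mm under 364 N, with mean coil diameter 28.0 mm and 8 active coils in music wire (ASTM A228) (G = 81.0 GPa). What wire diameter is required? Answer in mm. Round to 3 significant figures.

3.60 mm

Required rate k = F/δ = 364/37.6 = 9.6809 N/mm
d = (8D³N_a·k / G)^(1/4) = (8·28.0³·8·9.6809 / (81.0×10³))^0.25
  = (167.91)^0.25 = 3.5997 mm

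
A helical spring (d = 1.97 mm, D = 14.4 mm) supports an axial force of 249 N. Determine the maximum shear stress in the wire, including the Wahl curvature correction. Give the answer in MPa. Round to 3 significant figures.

1440 MPa

Spring index C = D/d = 14.4/1.97 = 7.3096
K_W = (4C−1)/(4C−4) + 0.615/C = 28.239/25.239 + 0.0841 = 1.2030
τ₀ = 8FD/(πd³) = 8·249·14.4/(π·1.97³) = 28684.8/24.019 = 1194.3 MPa
τ_max = K·τ₀ = 1.2030 × 1194.3 = 1436.7 MPa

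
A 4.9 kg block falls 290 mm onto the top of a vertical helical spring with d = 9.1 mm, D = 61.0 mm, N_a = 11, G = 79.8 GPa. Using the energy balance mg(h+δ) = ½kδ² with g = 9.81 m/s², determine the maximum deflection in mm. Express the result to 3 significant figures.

k = Gd⁴/(8D³N_a) = (79.8×10³)(9.1⁴)/(8·61.0³·11) = 27.397 N/mm
W = mg = 4.9 × 9.81 = 48.069 N
½kδ² − Wδ − Wh = 0 → δ = (W + √(W² + 2kWh))/k
δ = (48.069 + √(2310.6 + 763817))/27.397 = (48.069 + 875.29)/27.397 = 33.703 mm

33.7 mm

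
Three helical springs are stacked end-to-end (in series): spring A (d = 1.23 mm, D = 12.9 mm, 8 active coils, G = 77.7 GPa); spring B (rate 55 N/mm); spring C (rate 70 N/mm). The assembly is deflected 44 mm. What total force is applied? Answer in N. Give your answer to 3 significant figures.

54.7 N

k_A = Gd⁴/(8D³N_a) = (77.7×10³)(1.23⁴)/(8·12.9³·8) = 1.2945 N/mm
Series: 1/k_eq = 1/1.2945 + 1/55 + 1/70 = 0.80498; k_eq = 1.2423 N/mm
F = k_eq·δ = 1.2423·44 = 54.659 N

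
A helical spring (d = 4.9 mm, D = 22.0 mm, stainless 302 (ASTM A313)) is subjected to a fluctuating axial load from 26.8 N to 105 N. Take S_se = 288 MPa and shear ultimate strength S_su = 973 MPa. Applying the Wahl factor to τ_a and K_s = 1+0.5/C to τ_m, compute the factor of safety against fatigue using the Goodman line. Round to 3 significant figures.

8.11

C = D/d = 22.0/4.9 = 4.4898; K_W = (4C−1)/(4C−4)+0.615/C = 1.3519; K_s = 1+0.5/C = 1.1114
F_a = (F_max−F_min)/2 = 39.1 N; F_m = (F_max+F_min)/2 = 65.9 N
τ_a = K_W·8F_aD/(πd³) = 1.3519 × 18.619 = 25.171 MPa
τ_m = K_s·8F_mD/(πd³) = 1.1114 × 31.381 = 34.875 MPa
Goodman: 1/n_f = τ_a/S_se + τ_m/S_su = 25.171/288 + 34.875/973 = 0.08740 + 0.03584 = 0.12324
n_f = 1/0.12324 = 8.114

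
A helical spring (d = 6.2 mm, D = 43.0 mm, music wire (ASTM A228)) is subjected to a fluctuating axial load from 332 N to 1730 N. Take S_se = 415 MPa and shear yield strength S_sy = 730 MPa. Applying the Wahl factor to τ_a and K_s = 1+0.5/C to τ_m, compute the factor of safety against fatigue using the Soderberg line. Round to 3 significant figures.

C = D/d = 43.0/6.2 = 6.9355; K_W = (4C−1)/(4C−4)+0.615/C = 1.2150; K_s = 1+0.5/C = 1.0721
F_a = (F_max−F_min)/2 = 699 N; F_m = (F_max+F_min)/2 = 1031 N
τ_a = K_W·8F_aD/(πd³) = 1.2150 × 321.15 = 390.21 MPa
τ_m = K_s·8F_mD/(πd³) = 1.0721 × 473.69 = 507.84 MPa
Soderberg: 1/n_f = τ_a/S_se + τ_m/S_sy = 390.21/415 + 507.84/730 = 0.94027 + 0.69567 = 1.6359
n_f = 1/1.6359 = 0.6113

0.611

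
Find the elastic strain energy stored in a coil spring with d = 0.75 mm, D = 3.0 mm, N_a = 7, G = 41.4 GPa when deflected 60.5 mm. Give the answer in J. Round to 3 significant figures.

k = Gd⁴/(8D³N_a) = (41.4×10³)(0.75⁴)/(8·3.0³·7) = 8.6635 N/mm
U = ½kδ² = 0.5 × 8.6635 × 60.5² = 15855 N·mm = 15.855 J

15.9 J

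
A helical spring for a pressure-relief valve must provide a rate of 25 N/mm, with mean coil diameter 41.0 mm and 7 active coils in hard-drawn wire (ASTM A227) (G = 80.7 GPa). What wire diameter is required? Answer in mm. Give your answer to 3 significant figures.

d = (8D³N_a·k / G)^(1/4) = (8·41.0³·7·25 / (80.7×10³))^0.25
  = (1195.7)^0.25 = 5.8803 mm

5.88 mm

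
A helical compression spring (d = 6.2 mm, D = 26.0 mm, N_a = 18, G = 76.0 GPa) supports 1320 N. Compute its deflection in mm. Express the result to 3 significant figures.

k = Gd⁴/(8D³N_a) = (76.0×10³)(6.2⁴)/(8·26.0³·18) = 44.371 N/mm
δ = F/k = 1320 / 44.371 = 29.749 mm

29.7 mm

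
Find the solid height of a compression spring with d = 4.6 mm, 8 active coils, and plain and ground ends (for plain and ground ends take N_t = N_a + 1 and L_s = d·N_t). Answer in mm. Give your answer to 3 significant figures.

plain and ground ends: N_t = N_a + 1 = 8 + 1 = 9
L_s = d·N_t = 4.6 × 9 = 41.4 mm

41.4 mm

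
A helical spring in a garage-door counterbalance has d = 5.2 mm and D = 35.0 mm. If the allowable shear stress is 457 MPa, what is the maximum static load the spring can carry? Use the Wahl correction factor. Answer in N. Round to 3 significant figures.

590 N

C = D/d = 35.0/5.2 = 6.7308
K_W = (4C−1)/(4C−4) + 0.615/C = 25.923/22.923 + 0.0914 = 1.2222
τ_max = K·8FD/(πd³) → F_max = τ_allow·πd³/(8DK)
F_max = 457·π·5.2³/(8·35.0·1.2222) = 2.0187e+05/342.23 = 589.88 N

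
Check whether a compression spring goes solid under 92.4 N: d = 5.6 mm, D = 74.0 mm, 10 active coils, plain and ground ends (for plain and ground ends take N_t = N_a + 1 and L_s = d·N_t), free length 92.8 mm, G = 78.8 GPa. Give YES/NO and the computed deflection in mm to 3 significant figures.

YES, δ = 38.7 mm

k = Gd⁴/(8D³N_a) = (78.8×10³)(5.6⁴)/(8·74.0³·10) = 2.3905 N/mm
N_t = 11; L_s = 5.6·11 = 61.6 mm; δ_solid = L₀ − L_s = 92.8 − 61.6 = 31.2 mm
δ = F/k = 92.4/2.3905 = 38.653 mm
δ ≥ δ_solid → spring goes solid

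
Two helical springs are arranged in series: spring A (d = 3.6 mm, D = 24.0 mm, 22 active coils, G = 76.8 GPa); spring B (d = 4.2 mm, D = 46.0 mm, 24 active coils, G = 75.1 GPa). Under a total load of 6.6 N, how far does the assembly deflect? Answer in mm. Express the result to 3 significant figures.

k_A = Gd⁴/(8D³N_a) = (76.8×10³)(3.6⁴)/(8·24.0³·22) = 5.3018 N/mm
k_B = Gd⁴/(8D³N_a) = (75.1×10³)(4.2⁴)/(8·46.0³·24) = 1.2504 N/mm
Series: 1/k_eq = 1/5.3018 + 1/1.2504 = 0.98833; k_eq = 1.0118 N/mm
δ = F/k_eq = 6.6/1.0118 = 6.523 mm

6.52 mm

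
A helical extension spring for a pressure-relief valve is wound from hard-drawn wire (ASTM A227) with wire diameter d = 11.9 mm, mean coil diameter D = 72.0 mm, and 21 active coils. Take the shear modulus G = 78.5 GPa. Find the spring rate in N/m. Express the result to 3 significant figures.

25100 N/m

k = Gd⁴/(8D³N_a) = (78.5×10³ × 11.9⁴) / (8 × 72.0³ × 21)
  = 1.57419e+09 / 6.27057e+07 = 25.104 N/mm = 25104 N/m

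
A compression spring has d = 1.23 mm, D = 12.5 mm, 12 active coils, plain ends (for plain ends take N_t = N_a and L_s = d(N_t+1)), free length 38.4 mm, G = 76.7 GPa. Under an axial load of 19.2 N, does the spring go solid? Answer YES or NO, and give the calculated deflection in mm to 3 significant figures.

k = Gd⁴/(8D³N_a) = (76.7×10³)(1.23⁴)/(8·12.5³·12) = 0.9363 N/mm
N_t = 12; L_s = 1.23·13 = 15.99 mm; δ_solid = L₀ − L_s = 38.4 − 15.99 = 22.41 mm
δ = F/k = 19.2/0.9363 = 20.506 mm
δ < δ_solid → spring does not go solid

NO, δ = 20.5 mm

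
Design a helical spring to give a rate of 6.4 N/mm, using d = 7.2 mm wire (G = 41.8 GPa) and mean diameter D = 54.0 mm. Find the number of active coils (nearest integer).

14

N_a = Gd⁴/(8D³k) = (41.8×10³ × 7.2⁴)/(8 × 54.0³ × 6.4)
    = 1.12333e+08 / 8.06216e+06 = 13.93 → 14 coils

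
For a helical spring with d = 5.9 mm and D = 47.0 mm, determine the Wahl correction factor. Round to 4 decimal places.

1.1849

C = D/d = 47.0/5.9 = 7.9661
K_W = (4C−1)/(4C−4) + 0.615/C = 30.864/27.864 + 0.0772 = 1.1849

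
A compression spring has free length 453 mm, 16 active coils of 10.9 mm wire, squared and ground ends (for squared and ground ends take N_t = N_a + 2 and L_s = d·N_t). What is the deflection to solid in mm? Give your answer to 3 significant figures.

257 mm

N_t = 18; L_s = 10.9·18 = 196.2 mm
δ_solid = L₀ − L_s = 453 − 196.2 = 256.8 mm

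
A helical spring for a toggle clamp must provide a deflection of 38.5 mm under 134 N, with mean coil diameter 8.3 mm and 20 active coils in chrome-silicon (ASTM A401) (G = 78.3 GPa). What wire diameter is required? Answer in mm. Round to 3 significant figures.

1.42 mm

Required rate k = F/δ = 134/38.5 = 3.4805 N/mm
d = (8D³N_a·k / G)^(1/4) = (8·8.3³·20·3.4805 / (78.3×10³))^0.25
  = (4.0666)^0.25 = 1.4201 mm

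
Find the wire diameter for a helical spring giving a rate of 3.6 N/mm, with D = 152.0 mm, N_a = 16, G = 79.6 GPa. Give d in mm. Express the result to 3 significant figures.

11.9 mm

d = (8D³N_a·k / G)^(1/4) = (8·152.0³·16·3.6 / (79.6×10³))^0.25
  = (20330)^0.25 = 11.9408 mm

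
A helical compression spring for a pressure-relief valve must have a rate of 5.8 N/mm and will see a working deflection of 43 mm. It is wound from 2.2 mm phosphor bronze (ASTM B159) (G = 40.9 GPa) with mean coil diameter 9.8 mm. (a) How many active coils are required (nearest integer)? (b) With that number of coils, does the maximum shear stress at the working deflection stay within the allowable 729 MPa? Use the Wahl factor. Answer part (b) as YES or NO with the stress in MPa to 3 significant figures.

(a) 22 coils; (b) NO, τ_max = 790 MPa

N_a = Gd⁴/(8D³k) = (40.9×10³)(2.2⁴)/(8·9.8³·5.8) = 21.94 → N_a = 22
Actual rate k = Gd⁴/(8D³·22) = 5.7839 N/mm
Working load F = kδ = 5.7839·43 = 248.71 N
C = 9.8/2.2 = 4.4545; K_W = (4C−1)/(4C−4)+0.615/C = 1.3552
τ_max = K_W·8FD/(πd³) = 1.3552·582.89 = 789.92 MPa
τ_max > 729 MPa → exceeds allowable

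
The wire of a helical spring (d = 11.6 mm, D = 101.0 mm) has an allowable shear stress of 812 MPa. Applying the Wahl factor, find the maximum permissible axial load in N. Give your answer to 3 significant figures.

C = D/d = 101.0/11.6 = 8.7069
K_W = (4C−1)/(4C−4) + 0.615/C = 33.828/30.828 + 0.0706 = 1.1679
τ_max = K·8FD/(πd³) → F_max = τ_allow·πd³/(8DK)
F_max = 812·π·11.6³/(8·101.0·1.1679) = 3.9818e+06/943.7 = 4219.3 N

4220 N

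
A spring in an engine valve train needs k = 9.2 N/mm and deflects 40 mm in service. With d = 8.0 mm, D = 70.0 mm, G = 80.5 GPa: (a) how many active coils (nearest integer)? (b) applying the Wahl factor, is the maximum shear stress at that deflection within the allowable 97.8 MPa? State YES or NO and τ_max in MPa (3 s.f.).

N_a = Gd⁴/(8D³k) = (80.5×10³)(8.0⁴)/(8·70.0³·9.2) = 13.06 → N_a = 13
Actual rate k = Gd⁴/(8D³·13) = 9.2433 N/mm
Working load F = kδ = 9.2433·40 = 369.73 N
C = 70.0/8.0 = 8.7500; K_W = (4C−1)/(4C−4)+0.615/C = 1.1671
τ_max = K_W·8FD/(πd³) = 1.1671·128.72 = 150.23 MPa
τ_max > 97.8 MPa → exceeds allowable

(a) 13 coils; (b) NO, τ_max = 150 MPa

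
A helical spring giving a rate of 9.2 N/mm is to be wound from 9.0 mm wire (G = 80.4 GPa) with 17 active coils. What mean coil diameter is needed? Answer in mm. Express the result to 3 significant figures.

75.0 mm

D = (Gd⁴/(8N_a·k))^(1/3) = (80.4×10³·9.0⁴/(8·17·9.2))^(1/3)
  = (421599)^(1/3) = 74.9836 mm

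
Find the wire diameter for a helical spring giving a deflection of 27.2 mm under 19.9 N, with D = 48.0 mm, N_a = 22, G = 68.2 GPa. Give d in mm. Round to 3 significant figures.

Required rate k = F/δ = 19.9/27.2 = 0.73162 N/mm
d = (8D³N_a·k / G)^(1/4) = (8·48.0³·22·0.73162 / (68.2×10³))^0.25
  = (208.8)^0.25 = 3.8013 mm

3.80 mm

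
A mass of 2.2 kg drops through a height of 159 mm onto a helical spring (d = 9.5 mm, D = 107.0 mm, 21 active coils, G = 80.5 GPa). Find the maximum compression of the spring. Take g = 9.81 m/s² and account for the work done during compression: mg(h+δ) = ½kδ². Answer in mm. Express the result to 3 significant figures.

53.7 mm

k = Gd⁴/(8D³N_a) = (80.5×10³)(9.5⁴)/(8·107.0³·21) = 3.1859 N/mm
W = mg = 2.2 × 9.81 = 21.582 N
½kδ² − Wδ − Wh = 0 → δ = (W + √(W² + 2kWh))/k
δ = (21.582 + √(465.78 + 21865))/3.1859 = (21.582 + 149.43)/3.1859 = 53.68 mm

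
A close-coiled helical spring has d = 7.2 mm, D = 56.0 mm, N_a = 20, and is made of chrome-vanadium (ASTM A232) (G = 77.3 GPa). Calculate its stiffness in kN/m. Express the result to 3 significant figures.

k = Gd⁴/(8D³N_a) = (77.3×10³ × 7.2⁴) / (8 × 56.0³ × 20)
  = 2.07735e+08 / 2.80986e+07 = 7.3931 N/mm

7.39 kN/m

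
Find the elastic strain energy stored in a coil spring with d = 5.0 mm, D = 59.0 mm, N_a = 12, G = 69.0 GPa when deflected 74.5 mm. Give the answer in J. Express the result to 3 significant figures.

k = Gd⁴/(8D³N_a) = (69.0×10³)(5.0⁴)/(8·59.0³·12) = 2.1873 N/mm
U = ½kδ² = 0.5 × 2.1873 × 74.5² = 6069.9 N·mm = 6.0699 J

6.07 J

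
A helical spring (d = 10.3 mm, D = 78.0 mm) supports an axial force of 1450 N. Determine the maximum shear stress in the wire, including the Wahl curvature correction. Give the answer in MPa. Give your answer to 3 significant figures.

Spring index C = D/d = 78.0/10.3 = 7.5728
K_W = (4C−1)/(4C−4) + 0.615/C = 29.291/26.291 + 0.0812 = 1.1953
τ₀ = 8FD/(πd³) = 8·1450·78.0/(π·10.3³) = 904800/3432.9 = 263.57 MPa
τ_max = K·τ₀ = 1.1953 × 263.57 = 315.05 MPa

315 MPa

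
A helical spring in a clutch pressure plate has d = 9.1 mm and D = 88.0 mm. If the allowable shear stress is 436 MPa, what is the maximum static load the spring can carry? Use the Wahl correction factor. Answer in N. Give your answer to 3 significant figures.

1270 N

C = D/d = 88.0/9.1 = 9.6703
K_W = (4C−1)/(4C−4) + 0.615/C = 37.681/34.681 + 0.0636 = 1.1501
τ_max = K·8FD/(πd³) → F_max = τ_allow·πd³/(8DK)
F_max = 436·π·9.1³/(8·88.0·1.1501) = 1.0322e+06/809.67 = 1274.8 N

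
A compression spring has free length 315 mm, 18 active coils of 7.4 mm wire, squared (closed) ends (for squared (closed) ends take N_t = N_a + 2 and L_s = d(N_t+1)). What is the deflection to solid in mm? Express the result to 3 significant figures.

N_t = 20; L_s = 7.4·21 = 155.4 mm
δ_solid = L₀ − L_s = 315 − 155.4 = 159.6 mm

160 mm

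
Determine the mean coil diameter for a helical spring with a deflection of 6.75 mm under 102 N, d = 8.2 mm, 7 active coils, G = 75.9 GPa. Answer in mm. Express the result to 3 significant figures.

Required rate k = F/δ = 102/6.75 = 15.111 N/mm
D = (Gd⁴/(8N_a·k))^(1/3) = (75.9×10³·8.2⁴/(8·7·15.111))^(1/3)
  = (405520)^(1/3) = 74.0180 mm

74.0 mm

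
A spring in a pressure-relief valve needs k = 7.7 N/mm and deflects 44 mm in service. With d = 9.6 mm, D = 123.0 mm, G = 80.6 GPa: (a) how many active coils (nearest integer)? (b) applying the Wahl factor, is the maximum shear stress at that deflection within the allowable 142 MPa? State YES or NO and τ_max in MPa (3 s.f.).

N_a = Gd⁴/(8D³k) = (80.6×10³)(9.6⁴)/(8·123.0³·7.7) = 5.972 → N_a = 6
Actual rate k = Gd⁴/(8D³·6) = 7.6641 N/mm
Working load F = kδ = 7.6641·44 = 337.22 N
C = 123.0/9.6 = 12.8125; K_W = (4C−1)/(4C−4)+0.615/C = 1.1115
τ_max = K_W·8FD/(πd³) = 1.1115·119.38 = 132.69 MPa
τ_max ≤ 142 MPa → acceptable

(a) 6 coils; (b) YES, τ_max = 133 MPa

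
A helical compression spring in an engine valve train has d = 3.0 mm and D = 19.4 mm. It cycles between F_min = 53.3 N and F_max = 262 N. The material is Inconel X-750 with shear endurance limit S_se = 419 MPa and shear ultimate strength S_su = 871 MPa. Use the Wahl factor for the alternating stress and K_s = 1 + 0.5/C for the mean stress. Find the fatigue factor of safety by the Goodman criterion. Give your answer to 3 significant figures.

C = D/d = 19.4/3.0 = 6.4667; K_W = (4C−1)/(4C−4)+0.615/C = 1.2323; K_s = 1+0.5/C = 1.0773
F_a = (F_max−F_min)/2 = 104.35 N; F_m = (F_max+F_min)/2 = 157.65 N
τ_a = K_W·8F_aD/(πd³) = 1.2323 × 190.93 = 235.28 MPa
τ_m = K_s·8F_mD/(πd³) = 1.0773 × 288.45 = 310.75 MPa
Goodman: 1/n_f = τ_a/S_se + τ_m/S_su = 235.28/419 + 310.75/871 = 0.56153 + 0.35678 = 0.91831
n_f = 1/0.91831 = 1.089

1.09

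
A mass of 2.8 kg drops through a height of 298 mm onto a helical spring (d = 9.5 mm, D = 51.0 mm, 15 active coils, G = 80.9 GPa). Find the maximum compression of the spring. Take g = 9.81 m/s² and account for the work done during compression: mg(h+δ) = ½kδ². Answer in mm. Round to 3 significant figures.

20.6 mm

k = Gd⁴/(8D³N_a) = (80.9×10³)(9.5⁴)/(8·51.0³·15) = 41.395 N/mm
W = mg = 2.8 × 9.81 = 27.468 N
½kδ² − Wδ − Wh = 0 → δ = (W + √(W² + 2kWh))/k
δ = (27.468 + √(754.49 + 677680))/41.395 = (27.468 + 823.67)/41.395 = 20.561 mm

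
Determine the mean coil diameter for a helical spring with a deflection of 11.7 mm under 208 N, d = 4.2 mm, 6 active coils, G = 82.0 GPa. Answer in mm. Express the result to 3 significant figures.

Required rate k = F/δ = 208/11.7 = 17.778 N/mm
D = (Gd⁴/(8N_a·k))^(1/3) = (82.0×10³·4.2⁴/(8·6·17.778))^(1/3)
  = (29901.5)^(1/3) = 31.0383 mm

31.0 mm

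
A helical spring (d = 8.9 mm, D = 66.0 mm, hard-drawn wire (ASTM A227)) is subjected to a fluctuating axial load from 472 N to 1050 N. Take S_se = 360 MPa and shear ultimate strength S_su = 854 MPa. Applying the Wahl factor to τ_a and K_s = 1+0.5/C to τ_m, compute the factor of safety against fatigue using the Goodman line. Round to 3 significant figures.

2.19

C = D/d = 66.0/8.9 = 7.4157; K_W = (4C−1)/(4C−4)+0.615/C = 1.1998; K_s = 1+0.5/C = 1.0674
F_a = (F_max−F_min)/2 = 289 N; F_m = (F_max+F_min)/2 = 761 N
τ_a = K_W·8F_aD/(πd³) = 1.1998 × 68.899 = 82.667 MPa
τ_m = K_s·8F_mD/(πd³) = 1.0674 × 181.43 = 193.66 MPa
Goodman: 1/n_f = τ_a/S_se + τ_m/S_su = 82.667/360 + 193.66/854 = 0.22963 + 0.22677 = 0.4564
n_f = 1/0.4564 = 2.191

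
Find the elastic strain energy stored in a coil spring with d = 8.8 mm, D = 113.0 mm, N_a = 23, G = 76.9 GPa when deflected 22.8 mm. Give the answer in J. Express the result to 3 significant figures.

k = Gd⁴/(8D³N_a) = (76.9×10³)(8.8⁴)/(8·113.0³·23) = 1.737 N/mm
U = ½kδ² = 0.5 × 1.737 × 22.8² = 451.49 N·mm = 0.45149 J

0.451 J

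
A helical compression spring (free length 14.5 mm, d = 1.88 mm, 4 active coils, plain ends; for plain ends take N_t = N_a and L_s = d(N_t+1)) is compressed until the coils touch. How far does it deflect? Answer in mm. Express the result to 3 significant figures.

5.10 mm

N_t = 4; L_s = 1.88·5 = 9.4 mm
δ_solid = L₀ − L_s = 14.5 − 9.4 = 5.1 mm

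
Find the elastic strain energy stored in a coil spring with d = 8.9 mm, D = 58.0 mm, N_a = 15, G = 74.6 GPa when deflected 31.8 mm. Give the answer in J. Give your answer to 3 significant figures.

k = Gd⁴/(8D³N_a) = (74.6×10³)(8.9⁴)/(8·58.0³·15) = 19.991 N/mm
U = ½kδ² = 0.5 × 19.991 × 31.8² = 10108 N·mm = 10.108 J

10.1 J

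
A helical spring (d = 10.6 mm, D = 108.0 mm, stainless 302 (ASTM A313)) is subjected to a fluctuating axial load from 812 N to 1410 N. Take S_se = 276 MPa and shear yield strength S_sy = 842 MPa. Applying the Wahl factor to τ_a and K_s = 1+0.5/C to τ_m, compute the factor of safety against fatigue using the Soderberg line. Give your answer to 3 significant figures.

C = D/d = 108.0/10.6 = 10.1887; K_W = (4C−1)/(4C−4)+0.615/C = 1.1420; K_s = 1+0.5/C = 1.0491
F_a = (F_max−F_min)/2 = 299 N; F_m = (F_max+F_min)/2 = 1111 N
τ_a = K_W·8F_aD/(πd³) = 1.1420 × 69.043 = 78.846 MPa
τ_m = K_s·8F_mD/(πd³) = 1.0491 × 256.54 = 269.13 MPa
Soderberg: 1/n_f = τ_a/S_se + τ_m/S_sy = 78.846/276 + 269.13/842 = 0.28567 + 0.31964 = 0.60531
n_f = 1/0.60531 = 1.652

1.65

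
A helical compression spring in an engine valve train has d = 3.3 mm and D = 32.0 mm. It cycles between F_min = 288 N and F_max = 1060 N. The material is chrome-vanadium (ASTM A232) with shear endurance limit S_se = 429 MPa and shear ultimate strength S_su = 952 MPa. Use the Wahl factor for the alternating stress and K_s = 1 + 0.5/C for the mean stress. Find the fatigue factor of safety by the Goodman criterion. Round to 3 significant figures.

C = D/d = 32.0/3.3 = 9.6970; K_W = (4C−1)/(4C−4)+0.615/C = 1.1497; K_s = 1+0.5/C = 1.0516
F_a = (F_max−F_min)/2 = 386 N; F_m = (F_max+F_min)/2 = 674 N
τ_a = K_W·8F_aD/(πd³) = 1.1497 × 875.26 = 1006.2 MPa
τ_m = K_s·8F_mD/(πd³) = 1.0516 × 1528.3 = 1607.1 MPa
Goodman: 1/n_f = τ_a/S_se + τ_m/S_su = 1006.2/429 + 1607.1/952 = 2.34556 + 1.68813 = 4.0337
n_f = 1/4.0337 = 0.2479

0.248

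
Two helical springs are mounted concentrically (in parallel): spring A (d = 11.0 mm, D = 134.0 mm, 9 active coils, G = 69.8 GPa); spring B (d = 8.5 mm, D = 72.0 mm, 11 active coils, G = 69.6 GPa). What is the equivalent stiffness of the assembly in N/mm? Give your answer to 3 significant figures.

k_A = Gd⁴/(8D³N_a) = (69.8×10³)(11.0⁴)/(8·134.0³·9) = 5.899 N/mm
k_B = Gd⁴/(8D³N_a) = (69.6×10³)(8.5⁴)/(8·72.0³·11) = 11.061 N/mm
Parallel: k_eq = 5.899 + 11.061 = 16.96 N/mm

17.0 N/mm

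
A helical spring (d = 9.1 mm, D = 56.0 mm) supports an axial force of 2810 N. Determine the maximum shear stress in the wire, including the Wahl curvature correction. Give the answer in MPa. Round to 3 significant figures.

662 MPa

Spring index C = D/d = 56.0/9.1 = 6.1538
K_W = (4C−1)/(4C−4) + 0.615/C = 23.615/20.615 + 0.0999 = 1.2455
τ₀ = 8FD/(πd³) = 8·2810·56.0/(π·9.1³) = 1.25888e+06/2367.4 = 531.75 MPa
τ_max = K·τ₀ = 1.2455 × 531.75 = 662.28 MPa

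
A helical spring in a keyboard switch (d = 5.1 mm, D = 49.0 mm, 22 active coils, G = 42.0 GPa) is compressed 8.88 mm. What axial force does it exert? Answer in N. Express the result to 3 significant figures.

12.2 N

k = Gd⁴/(8D³N_a) = (42.0×10³)(5.1⁴)/(8·49.0³·22) = 1.3722 N/mm
F = k·δ = 1.3722 × 8.88 = 12.185 N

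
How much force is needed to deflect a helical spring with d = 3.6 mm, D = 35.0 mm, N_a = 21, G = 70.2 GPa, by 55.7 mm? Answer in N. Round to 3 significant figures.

91.2 N

k = Gd⁴/(8D³N_a) = (70.2×10³)(3.6⁴)/(8·35.0³·21) = 1.6369 N/mm
F = k·δ = 1.6369 × 55.7 = 91.178 N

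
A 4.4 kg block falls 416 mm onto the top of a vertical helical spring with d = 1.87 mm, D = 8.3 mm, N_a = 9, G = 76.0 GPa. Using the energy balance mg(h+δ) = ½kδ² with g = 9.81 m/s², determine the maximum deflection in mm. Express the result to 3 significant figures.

41.8 mm

k = Gd⁴/(8D³N_a) = (76.0×10³)(1.87⁴)/(8·8.3³·9) = 22.574 N/mm
W = mg = 4.4 × 9.81 = 43.164 N
½kδ² − Wδ − Wh = 0 → δ = (W + √(W² + 2kWh))/k
δ = (43.164 + √(1863.1 + 810696))/22.574 = (43.164 + 901.42)/22.574 = 41.843 mm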